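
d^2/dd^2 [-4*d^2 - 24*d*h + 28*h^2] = -8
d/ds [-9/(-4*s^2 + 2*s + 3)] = 18*(1 - 4*s)/(-4*s^2 + 2*s + 3)^2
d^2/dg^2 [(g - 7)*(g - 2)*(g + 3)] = 6*g - 12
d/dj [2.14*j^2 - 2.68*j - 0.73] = 4.28*j - 2.68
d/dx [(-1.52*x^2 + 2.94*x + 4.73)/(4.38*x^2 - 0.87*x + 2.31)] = (-11.5548*x^2 - 48.4572*x + 10.9065)/(19.1844*x^4 - 7.6212*x^3 + 20.9925*x^2 - 4.0194*x + 5.3361)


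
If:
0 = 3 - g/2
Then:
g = 6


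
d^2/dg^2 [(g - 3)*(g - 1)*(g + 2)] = 6*g - 4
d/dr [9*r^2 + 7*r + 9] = 18*r + 7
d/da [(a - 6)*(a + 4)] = 2*a - 2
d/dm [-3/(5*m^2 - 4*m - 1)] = 6*(5*m - 2)/(-5*m^2 + 4*m + 1)^2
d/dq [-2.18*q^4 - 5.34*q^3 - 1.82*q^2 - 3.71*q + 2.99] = -8.72*q^3 - 16.02*q^2 - 3.64*q - 3.71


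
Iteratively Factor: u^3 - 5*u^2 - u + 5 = (u - 5)*(u^2 - 1) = (u - 5)*(u + 1)*(u - 1)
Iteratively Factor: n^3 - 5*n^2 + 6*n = (n - 3)*(n^2 - 2*n) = n*(n - 3)*(n - 2)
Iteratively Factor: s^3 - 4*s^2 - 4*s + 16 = (s - 2)*(s^2 - 2*s - 8) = (s - 4)*(s - 2)*(s + 2)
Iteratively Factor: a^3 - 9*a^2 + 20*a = (a - 5)*(a^2 - 4*a) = (a - 5)*(a - 4)*(a)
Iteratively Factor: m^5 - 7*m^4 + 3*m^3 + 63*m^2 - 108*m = (m - 4)*(m^4 - 3*m^3 - 9*m^2 + 27*m) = (m - 4)*(m - 3)*(m^3 - 9*m) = m*(m - 4)*(m - 3)*(m^2 - 9) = m*(m - 4)*(m - 3)*(m + 3)*(m - 3)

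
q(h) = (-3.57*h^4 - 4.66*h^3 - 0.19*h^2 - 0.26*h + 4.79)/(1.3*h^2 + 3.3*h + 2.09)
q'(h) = (-2.6*h - 3.3)*(-3.57*h^4 - 4.66*h^3 - 0.19*h^2 - 0.26*h + 4.79)/(1.3*h^2 + 3.3*h + 2.09)^2 + (-14.28*h^3 - 13.98*h^2 - 0.38*h - 0.26)/(1.3*h^2 + 3.3*h + 2.09)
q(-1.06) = 111.91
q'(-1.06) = -1128.21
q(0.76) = 0.23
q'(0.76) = -3.01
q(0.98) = -0.51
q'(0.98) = -3.73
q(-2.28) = -27.83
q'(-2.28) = 18.16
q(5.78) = -75.66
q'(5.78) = -28.49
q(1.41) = -2.48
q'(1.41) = -5.50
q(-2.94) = -39.83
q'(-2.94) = 19.27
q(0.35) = 1.30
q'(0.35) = -2.40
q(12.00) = -358.71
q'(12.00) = -62.55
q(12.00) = -358.71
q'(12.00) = -62.55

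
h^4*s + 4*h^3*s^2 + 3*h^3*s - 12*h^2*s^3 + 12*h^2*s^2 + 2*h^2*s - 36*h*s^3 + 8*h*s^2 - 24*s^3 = (h + 2)*(h - 2*s)*(h + 6*s)*(h*s + s)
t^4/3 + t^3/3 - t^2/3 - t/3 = t*(t/3 + 1/3)*(t - 1)*(t + 1)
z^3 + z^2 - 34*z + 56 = (z - 4)*(z - 2)*(z + 7)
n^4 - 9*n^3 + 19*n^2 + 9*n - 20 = (n - 5)*(n - 4)*(n - 1)*(n + 1)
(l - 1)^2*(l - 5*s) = l^3 - 5*l^2*s - 2*l^2 + 10*l*s + l - 5*s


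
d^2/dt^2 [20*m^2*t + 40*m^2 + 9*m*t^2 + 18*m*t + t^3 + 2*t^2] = 18*m + 6*t + 4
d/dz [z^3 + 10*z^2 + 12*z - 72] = 3*z^2 + 20*z + 12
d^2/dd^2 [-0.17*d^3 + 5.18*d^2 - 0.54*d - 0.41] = 10.36 - 1.02*d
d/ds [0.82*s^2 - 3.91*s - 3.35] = 1.64*s - 3.91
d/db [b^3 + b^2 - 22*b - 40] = 3*b^2 + 2*b - 22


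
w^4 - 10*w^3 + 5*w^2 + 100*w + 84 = (w - 7)*(w - 6)*(w + 1)*(w + 2)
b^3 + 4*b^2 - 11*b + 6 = (b - 1)^2*(b + 6)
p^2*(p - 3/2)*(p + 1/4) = p^4 - 5*p^3/4 - 3*p^2/8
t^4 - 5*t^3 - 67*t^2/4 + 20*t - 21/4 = (t - 7)*(t - 1/2)^2*(t + 3)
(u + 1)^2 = u^2 + 2*u + 1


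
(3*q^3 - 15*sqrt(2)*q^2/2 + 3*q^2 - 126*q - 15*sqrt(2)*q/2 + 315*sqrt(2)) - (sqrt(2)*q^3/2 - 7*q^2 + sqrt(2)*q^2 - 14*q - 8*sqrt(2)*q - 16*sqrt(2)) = -sqrt(2)*q^3/2 + 3*q^3 - 17*sqrt(2)*q^2/2 + 10*q^2 - 112*q + sqrt(2)*q/2 + 331*sqrt(2)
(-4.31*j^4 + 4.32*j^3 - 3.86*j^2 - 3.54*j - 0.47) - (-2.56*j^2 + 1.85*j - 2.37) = -4.31*j^4 + 4.32*j^3 - 1.3*j^2 - 5.39*j + 1.9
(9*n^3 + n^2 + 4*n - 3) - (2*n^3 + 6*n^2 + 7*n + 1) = 7*n^3 - 5*n^2 - 3*n - 4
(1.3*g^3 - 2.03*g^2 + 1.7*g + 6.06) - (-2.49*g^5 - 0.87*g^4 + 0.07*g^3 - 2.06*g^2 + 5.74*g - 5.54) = 2.49*g^5 + 0.87*g^4 + 1.23*g^3 + 0.0300000000000002*g^2 - 4.04*g + 11.6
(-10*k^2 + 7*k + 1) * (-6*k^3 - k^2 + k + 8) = 60*k^5 - 32*k^4 - 23*k^3 - 74*k^2 + 57*k + 8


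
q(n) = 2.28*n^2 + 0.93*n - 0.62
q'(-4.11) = -17.81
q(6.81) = 111.45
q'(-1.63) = -6.50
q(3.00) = 22.69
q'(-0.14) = 0.29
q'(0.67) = 3.99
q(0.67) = 1.03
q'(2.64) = 12.97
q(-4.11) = 34.07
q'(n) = 4.56*n + 0.93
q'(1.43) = 7.45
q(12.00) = 338.86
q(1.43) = 5.37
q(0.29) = -0.16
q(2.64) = 17.73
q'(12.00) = 55.65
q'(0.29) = 2.25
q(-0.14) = -0.71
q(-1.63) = 3.92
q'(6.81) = 31.98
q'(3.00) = 14.61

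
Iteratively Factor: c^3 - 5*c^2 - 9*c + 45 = (c + 3)*(c^2 - 8*c + 15) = (c - 3)*(c + 3)*(c - 5)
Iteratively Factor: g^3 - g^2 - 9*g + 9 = (g - 1)*(g^2 - 9) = (g - 3)*(g - 1)*(g + 3)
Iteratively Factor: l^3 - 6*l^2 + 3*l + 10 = (l - 5)*(l^2 - l - 2) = (l - 5)*(l + 1)*(l - 2)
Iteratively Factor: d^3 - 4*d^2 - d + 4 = (d - 4)*(d^2 - 1) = (d - 4)*(d + 1)*(d - 1)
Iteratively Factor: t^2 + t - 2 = (t + 2)*(t - 1)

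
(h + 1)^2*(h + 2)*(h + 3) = h^4 + 7*h^3 + 17*h^2 + 17*h + 6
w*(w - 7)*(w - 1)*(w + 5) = w^4 - 3*w^3 - 33*w^2 + 35*w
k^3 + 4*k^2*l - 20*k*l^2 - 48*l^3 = (k - 4*l)*(k + 2*l)*(k + 6*l)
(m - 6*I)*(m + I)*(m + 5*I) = m^3 + 31*m + 30*I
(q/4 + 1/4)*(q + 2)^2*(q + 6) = q^4/4 + 11*q^3/4 + 19*q^2/2 + 13*q + 6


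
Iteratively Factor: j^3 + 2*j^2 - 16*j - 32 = (j + 2)*(j^2 - 16) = (j - 4)*(j + 2)*(j + 4)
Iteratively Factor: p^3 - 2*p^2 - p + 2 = (p - 2)*(p^2 - 1) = (p - 2)*(p + 1)*(p - 1)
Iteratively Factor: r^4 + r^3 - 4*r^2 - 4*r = (r - 2)*(r^3 + 3*r^2 + 2*r) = (r - 2)*(r + 1)*(r^2 + 2*r) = (r - 2)*(r + 1)*(r + 2)*(r)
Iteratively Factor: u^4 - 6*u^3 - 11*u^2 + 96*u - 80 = (u - 4)*(u^3 - 2*u^2 - 19*u + 20) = (u - 4)*(u + 4)*(u^2 - 6*u + 5) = (u - 5)*(u - 4)*(u + 4)*(u - 1)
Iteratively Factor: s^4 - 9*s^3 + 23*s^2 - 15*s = (s - 3)*(s^3 - 6*s^2 + 5*s) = (s - 5)*(s - 3)*(s^2 - s) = s*(s - 5)*(s - 3)*(s - 1)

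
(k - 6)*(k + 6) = k^2 - 36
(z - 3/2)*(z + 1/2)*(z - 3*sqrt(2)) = z^3 - 3*sqrt(2)*z^2 - z^2 - 3*z/4 + 3*sqrt(2)*z + 9*sqrt(2)/4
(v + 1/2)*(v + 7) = v^2 + 15*v/2 + 7/2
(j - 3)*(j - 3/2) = j^2 - 9*j/2 + 9/2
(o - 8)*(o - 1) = o^2 - 9*o + 8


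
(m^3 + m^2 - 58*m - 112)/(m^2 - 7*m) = (m^3 + m^2 - 58*m - 112)/(m*(m - 7))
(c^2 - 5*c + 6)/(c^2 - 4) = (c - 3)/(c + 2)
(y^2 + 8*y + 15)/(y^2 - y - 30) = (y + 3)/(y - 6)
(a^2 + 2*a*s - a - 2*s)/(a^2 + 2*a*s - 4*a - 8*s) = (a - 1)/(a - 4)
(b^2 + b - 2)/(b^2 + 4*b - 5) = (b + 2)/(b + 5)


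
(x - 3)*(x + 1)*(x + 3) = x^3 + x^2 - 9*x - 9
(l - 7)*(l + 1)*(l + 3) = l^3 - 3*l^2 - 25*l - 21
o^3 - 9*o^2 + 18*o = o*(o - 6)*(o - 3)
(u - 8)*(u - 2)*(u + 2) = u^3 - 8*u^2 - 4*u + 32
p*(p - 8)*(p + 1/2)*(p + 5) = p^4 - 5*p^3/2 - 83*p^2/2 - 20*p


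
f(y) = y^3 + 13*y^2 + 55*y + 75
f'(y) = 3*y^2 + 26*y + 55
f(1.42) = 182.18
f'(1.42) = 97.97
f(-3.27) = -0.81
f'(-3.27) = 2.06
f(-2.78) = 1.08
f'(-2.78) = 5.91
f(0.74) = 123.22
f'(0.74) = 75.88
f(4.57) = 693.30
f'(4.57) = 236.47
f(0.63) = 115.06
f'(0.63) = 72.57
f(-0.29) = 60.12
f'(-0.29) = 47.71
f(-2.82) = 0.86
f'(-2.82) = 5.54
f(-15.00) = -1200.00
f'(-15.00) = 340.00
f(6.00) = 1089.00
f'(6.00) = 319.00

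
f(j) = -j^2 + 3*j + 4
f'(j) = 3 - 2*j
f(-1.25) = -1.31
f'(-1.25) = 5.50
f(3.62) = 1.76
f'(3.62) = -4.24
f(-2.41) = -9.04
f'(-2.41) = 7.82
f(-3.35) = -17.27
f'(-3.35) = 9.70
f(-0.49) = 2.29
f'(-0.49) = 3.98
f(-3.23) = -16.12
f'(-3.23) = 9.46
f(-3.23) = -16.12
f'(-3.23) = 9.46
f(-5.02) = -36.26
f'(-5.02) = 13.04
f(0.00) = 4.00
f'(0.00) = 3.00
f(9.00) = -50.00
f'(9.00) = -15.00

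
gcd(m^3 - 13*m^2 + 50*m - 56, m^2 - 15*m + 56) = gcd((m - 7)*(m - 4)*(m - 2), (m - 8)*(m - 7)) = m - 7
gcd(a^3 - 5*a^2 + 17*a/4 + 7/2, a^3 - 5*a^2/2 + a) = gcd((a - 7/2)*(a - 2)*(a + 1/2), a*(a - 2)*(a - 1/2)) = a - 2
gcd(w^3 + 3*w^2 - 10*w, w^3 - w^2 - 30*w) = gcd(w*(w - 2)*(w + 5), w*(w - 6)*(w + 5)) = w^2 + 5*w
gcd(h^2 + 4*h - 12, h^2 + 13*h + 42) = h + 6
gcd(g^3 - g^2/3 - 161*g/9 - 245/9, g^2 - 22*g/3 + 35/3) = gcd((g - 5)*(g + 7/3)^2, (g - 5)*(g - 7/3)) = g - 5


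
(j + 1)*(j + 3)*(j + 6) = j^3 + 10*j^2 + 27*j + 18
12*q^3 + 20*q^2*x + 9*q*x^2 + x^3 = (q + x)*(2*q + x)*(6*q + x)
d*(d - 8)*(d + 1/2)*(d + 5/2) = d^4 - 5*d^3 - 91*d^2/4 - 10*d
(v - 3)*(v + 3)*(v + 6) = v^3 + 6*v^2 - 9*v - 54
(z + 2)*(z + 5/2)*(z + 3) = z^3 + 15*z^2/2 + 37*z/2 + 15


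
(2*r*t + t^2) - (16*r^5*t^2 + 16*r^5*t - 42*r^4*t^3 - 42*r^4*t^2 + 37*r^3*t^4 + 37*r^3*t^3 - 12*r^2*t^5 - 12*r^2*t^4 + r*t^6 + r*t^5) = -16*r^5*t^2 - 16*r^5*t + 42*r^4*t^3 + 42*r^4*t^2 - 37*r^3*t^4 - 37*r^3*t^3 + 12*r^2*t^5 + 12*r^2*t^4 - r*t^6 - r*t^5 + 2*r*t + t^2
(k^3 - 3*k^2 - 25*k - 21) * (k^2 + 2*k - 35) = k^5 - k^4 - 66*k^3 + 34*k^2 + 833*k + 735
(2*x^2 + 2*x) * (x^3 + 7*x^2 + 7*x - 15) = 2*x^5 + 16*x^4 + 28*x^3 - 16*x^2 - 30*x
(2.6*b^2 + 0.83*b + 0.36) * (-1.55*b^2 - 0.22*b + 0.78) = -4.03*b^4 - 1.8585*b^3 + 1.2874*b^2 + 0.5682*b + 0.2808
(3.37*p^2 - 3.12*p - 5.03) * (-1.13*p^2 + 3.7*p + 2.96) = -3.8081*p^4 + 15.9946*p^3 + 4.1151*p^2 - 27.8462*p - 14.8888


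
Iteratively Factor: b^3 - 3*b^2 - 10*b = (b - 5)*(b^2 + 2*b) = b*(b - 5)*(b + 2)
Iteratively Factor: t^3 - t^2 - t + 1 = (t + 1)*(t^2 - 2*t + 1) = (t - 1)*(t + 1)*(t - 1)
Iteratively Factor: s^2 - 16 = (s - 4)*(s + 4)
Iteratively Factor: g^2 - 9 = (g + 3)*(g - 3)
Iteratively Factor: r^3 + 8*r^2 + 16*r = (r)*(r^2 + 8*r + 16) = r*(r + 4)*(r + 4)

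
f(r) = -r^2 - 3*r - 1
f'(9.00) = -21.00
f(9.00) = -109.00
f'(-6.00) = 9.00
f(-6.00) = -19.00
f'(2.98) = -8.96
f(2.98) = -18.82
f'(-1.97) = 0.94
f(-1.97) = 1.03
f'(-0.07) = -2.86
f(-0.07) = -0.79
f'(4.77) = -12.54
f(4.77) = -38.06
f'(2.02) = -7.04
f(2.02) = -11.14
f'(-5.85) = 8.70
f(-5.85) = -17.67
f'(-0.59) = -1.82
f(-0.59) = 0.42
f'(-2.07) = 1.14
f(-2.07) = 0.93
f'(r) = -2*r - 3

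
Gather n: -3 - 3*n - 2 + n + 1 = -2*n - 4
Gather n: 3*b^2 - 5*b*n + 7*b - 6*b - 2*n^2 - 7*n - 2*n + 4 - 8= 3*b^2 + b - 2*n^2 + n*(-5*b - 9) - 4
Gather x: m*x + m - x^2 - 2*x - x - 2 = m - x^2 + x*(m - 3) - 2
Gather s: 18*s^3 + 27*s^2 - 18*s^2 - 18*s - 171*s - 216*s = 18*s^3 + 9*s^2 - 405*s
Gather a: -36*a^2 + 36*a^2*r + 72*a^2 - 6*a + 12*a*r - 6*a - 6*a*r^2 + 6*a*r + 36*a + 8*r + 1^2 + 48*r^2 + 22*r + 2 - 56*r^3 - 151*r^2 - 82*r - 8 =a^2*(36*r + 36) + a*(-6*r^2 + 18*r + 24) - 56*r^3 - 103*r^2 - 52*r - 5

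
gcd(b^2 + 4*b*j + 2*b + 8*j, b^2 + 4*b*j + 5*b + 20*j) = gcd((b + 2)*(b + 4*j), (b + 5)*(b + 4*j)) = b + 4*j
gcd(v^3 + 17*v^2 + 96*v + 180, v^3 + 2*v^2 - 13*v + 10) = v + 5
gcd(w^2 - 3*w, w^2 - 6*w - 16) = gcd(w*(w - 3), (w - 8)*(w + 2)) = 1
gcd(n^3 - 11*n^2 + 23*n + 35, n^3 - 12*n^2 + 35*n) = n^2 - 12*n + 35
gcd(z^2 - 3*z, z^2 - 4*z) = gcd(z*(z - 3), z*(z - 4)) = z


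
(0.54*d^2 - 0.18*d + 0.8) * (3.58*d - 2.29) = 1.9332*d^3 - 1.881*d^2 + 3.2762*d - 1.832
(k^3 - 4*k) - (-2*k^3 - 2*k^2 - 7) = 3*k^3 + 2*k^2 - 4*k + 7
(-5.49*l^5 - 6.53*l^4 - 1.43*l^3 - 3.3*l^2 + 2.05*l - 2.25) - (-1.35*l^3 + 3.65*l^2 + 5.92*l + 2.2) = -5.49*l^5 - 6.53*l^4 - 0.0799999999999998*l^3 - 6.95*l^2 - 3.87*l - 4.45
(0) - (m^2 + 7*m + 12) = -m^2 - 7*m - 12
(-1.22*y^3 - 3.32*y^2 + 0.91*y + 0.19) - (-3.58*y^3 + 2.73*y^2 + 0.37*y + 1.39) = 2.36*y^3 - 6.05*y^2 + 0.54*y - 1.2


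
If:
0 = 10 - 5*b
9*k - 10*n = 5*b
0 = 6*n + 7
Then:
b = 2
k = -5/27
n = -7/6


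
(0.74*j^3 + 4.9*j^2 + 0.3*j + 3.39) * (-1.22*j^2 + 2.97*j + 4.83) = -0.9028*j^5 - 3.7802*j^4 + 17.7612*j^3 + 20.4222*j^2 + 11.5173*j + 16.3737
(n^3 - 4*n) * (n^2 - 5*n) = n^5 - 5*n^4 - 4*n^3 + 20*n^2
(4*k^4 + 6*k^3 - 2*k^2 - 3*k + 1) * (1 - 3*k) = -12*k^5 - 14*k^4 + 12*k^3 + 7*k^2 - 6*k + 1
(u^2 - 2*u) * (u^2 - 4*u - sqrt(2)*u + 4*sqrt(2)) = u^4 - 6*u^3 - sqrt(2)*u^3 + 8*u^2 + 6*sqrt(2)*u^2 - 8*sqrt(2)*u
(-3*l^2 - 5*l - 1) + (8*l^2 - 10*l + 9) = 5*l^2 - 15*l + 8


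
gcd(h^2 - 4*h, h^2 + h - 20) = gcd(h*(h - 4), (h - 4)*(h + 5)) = h - 4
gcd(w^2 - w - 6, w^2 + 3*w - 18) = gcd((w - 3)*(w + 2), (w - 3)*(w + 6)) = w - 3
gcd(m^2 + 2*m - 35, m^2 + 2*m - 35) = m^2 + 2*m - 35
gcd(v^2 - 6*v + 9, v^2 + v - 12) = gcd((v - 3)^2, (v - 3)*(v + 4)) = v - 3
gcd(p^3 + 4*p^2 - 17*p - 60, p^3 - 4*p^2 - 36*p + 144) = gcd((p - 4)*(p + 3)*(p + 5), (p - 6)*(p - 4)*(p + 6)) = p - 4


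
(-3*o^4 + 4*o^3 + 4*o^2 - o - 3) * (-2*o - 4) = 6*o^5 + 4*o^4 - 24*o^3 - 14*o^2 + 10*o + 12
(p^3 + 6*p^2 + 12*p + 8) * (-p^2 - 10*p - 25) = -p^5 - 16*p^4 - 97*p^3 - 278*p^2 - 380*p - 200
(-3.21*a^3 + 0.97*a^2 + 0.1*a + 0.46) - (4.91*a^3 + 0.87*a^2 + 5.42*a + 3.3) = -8.12*a^3 + 0.1*a^2 - 5.32*a - 2.84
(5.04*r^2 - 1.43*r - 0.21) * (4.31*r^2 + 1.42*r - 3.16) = 21.7224*r^4 + 0.9935*r^3 - 18.8621*r^2 + 4.2206*r + 0.6636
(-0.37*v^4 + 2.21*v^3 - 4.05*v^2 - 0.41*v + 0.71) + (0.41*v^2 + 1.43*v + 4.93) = -0.37*v^4 + 2.21*v^3 - 3.64*v^2 + 1.02*v + 5.64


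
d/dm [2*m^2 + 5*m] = 4*m + 5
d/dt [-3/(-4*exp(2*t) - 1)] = -24*exp(2*t)/(4*exp(2*t) + 1)^2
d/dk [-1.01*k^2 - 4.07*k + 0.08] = -2.02*k - 4.07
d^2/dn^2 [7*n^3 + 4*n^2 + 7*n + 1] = 42*n + 8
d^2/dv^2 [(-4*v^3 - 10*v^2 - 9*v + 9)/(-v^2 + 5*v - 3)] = 6*(49*v^3 - 99*v^2 + 54*v + 9)/(v^6 - 15*v^5 + 84*v^4 - 215*v^3 + 252*v^2 - 135*v + 27)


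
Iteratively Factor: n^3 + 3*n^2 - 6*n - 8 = (n + 4)*(n^2 - n - 2) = (n + 1)*(n + 4)*(n - 2)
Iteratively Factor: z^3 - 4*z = (z)*(z^2 - 4) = z*(z + 2)*(z - 2)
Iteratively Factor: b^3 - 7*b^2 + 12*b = (b - 4)*(b^2 - 3*b) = (b - 4)*(b - 3)*(b)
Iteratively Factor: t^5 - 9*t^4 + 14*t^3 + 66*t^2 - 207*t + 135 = (t + 3)*(t^4 - 12*t^3 + 50*t^2 - 84*t + 45) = (t - 3)*(t + 3)*(t^3 - 9*t^2 + 23*t - 15) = (t - 5)*(t - 3)*(t + 3)*(t^2 - 4*t + 3) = (t - 5)*(t - 3)^2*(t + 3)*(t - 1)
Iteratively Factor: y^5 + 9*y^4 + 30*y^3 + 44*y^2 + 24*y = (y)*(y^4 + 9*y^3 + 30*y^2 + 44*y + 24) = y*(y + 2)*(y^3 + 7*y^2 + 16*y + 12) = y*(y + 2)^2*(y^2 + 5*y + 6) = y*(y + 2)^3*(y + 3)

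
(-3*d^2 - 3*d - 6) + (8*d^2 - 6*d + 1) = 5*d^2 - 9*d - 5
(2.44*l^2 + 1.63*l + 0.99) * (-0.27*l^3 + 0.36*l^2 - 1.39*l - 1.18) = -0.6588*l^5 + 0.4383*l^4 - 3.0721*l^3 - 4.7885*l^2 - 3.2995*l - 1.1682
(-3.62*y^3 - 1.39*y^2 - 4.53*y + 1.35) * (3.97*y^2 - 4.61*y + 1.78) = -14.3714*y^5 + 11.1699*y^4 - 18.0198*y^3 + 23.7686*y^2 - 14.2869*y + 2.403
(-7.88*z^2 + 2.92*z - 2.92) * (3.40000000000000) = -26.792*z^2 + 9.928*z - 9.928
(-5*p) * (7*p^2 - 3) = -35*p^3 + 15*p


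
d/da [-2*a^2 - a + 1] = -4*a - 1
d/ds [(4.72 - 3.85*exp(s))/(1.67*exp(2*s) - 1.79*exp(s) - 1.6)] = (6.4295*exp(2*s) - 15.7648*exp(s) + 14.6088)*exp(s)/(2.7889*exp(4*s) - 5.9786*exp(3*s) - 2.1399*exp(2*s) + 5.728*exp(s) + 2.56)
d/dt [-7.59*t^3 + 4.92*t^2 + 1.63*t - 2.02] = -22.77*t^2 + 9.84*t + 1.63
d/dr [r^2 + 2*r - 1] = 2*r + 2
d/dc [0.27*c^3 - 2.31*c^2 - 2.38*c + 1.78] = 0.81*c^2 - 4.62*c - 2.38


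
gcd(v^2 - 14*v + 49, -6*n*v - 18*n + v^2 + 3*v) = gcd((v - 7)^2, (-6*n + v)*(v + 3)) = 1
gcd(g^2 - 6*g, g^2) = g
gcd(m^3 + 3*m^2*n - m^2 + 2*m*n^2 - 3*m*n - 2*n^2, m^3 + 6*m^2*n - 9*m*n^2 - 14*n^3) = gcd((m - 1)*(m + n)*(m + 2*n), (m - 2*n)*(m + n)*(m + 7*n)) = m + n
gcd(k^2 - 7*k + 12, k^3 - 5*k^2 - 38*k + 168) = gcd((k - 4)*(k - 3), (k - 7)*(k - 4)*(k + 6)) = k - 4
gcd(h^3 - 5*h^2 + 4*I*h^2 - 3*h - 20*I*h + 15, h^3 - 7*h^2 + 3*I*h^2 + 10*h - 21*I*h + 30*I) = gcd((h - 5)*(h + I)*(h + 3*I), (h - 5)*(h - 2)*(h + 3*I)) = h^2 + h*(-5 + 3*I) - 15*I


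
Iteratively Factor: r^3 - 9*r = (r - 3)*(r^2 + 3*r) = (r - 3)*(r + 3)*(r)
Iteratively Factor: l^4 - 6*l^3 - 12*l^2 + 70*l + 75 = (l + 1)*(l^3 - 7*l^2 - 5*l + 75) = (l - 5)*(l + 1)*(l^2 - 2*l - 15) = (l - 5)*(l + 1)*(l + 3)*(l - 5)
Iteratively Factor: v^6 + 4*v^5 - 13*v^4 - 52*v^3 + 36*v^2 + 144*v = (v)*(v^5 + 4*v^4 - 13*v^3 - 52*v^2 + 36*v + 144) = v*(v - 2)*(v^4 + 6*v^3 - v^2 - 54*v - 72) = v*(v - 2)*(v + 3)*(v^3 + 3*v^2 - 10*v - 24) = v*(v - 3)*(v - 2)*(v + 3)*(v^2 + 6*v + 8) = v*(v - 3)*(v - 2)*(v + 3)*(v + 4)*(v + 2)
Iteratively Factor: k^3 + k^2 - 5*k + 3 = (k - 1)*(k^2 + 2*k - 3) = (k - 1)^2*(k + 3)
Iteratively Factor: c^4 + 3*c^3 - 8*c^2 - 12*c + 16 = (c + 4)*(c^3 - c^2 - 4*c + 4) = (c - 2)*(c + 4)*(c^2 + c - 2) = (c - 2)*(c + 2)*(c + 4)*(c - 1)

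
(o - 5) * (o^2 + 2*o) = o^3 - 3*o^2 - 10*o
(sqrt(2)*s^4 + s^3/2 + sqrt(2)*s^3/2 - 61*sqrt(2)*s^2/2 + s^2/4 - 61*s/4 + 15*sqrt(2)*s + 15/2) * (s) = sqrt(2)*s^5 + s^4/2 + sqrt(2)*s^4/2 - 61*sqrt(2)*s^3/2 + s^3/4 - 61*s^2/4 + 15*sqrt(2)*s^2 + 15*s/2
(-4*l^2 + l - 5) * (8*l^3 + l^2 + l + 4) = -32*l^5 + 4*l^4 - 43*l^3 - 20*l^2 - l - 20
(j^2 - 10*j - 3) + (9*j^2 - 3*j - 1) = 10*j^2 - 13*j - 4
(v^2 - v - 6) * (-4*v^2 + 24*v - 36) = -4*v^4 + 28*v^3 - 36*v^2 - 108*v + 216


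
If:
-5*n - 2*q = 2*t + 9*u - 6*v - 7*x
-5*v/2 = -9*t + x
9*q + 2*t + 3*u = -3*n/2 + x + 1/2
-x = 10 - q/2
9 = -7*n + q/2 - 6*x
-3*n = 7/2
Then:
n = -7/6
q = 71/3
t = -35621/1536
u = -41609/768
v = -64681/768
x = 11/6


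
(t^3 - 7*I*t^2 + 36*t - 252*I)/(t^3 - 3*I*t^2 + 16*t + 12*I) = (t^2 - I*t + 42)/(t^2 + 3*I*t - 2)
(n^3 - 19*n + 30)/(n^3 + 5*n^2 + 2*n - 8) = (n^3 - 19*n + 30)/(n^3 + 5*n^2 + 2*n - 8)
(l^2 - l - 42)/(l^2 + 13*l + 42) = (l - 7)/(l + 7)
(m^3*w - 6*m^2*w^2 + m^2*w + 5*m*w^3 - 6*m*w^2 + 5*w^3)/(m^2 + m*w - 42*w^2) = w*(m^3 - 6*m^2*w + m^2 + 5*m*w^2 - 6*m*w + 5*w^2)/(m^2 + m*w - 42*w^2)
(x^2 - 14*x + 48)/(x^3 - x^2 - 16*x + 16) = (x^2 - 14*x + 48)/(x^3 - x^2 - 16*x + 16)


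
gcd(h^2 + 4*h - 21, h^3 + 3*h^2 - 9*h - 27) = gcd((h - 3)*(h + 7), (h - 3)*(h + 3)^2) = h - 3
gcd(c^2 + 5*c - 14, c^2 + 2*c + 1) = 1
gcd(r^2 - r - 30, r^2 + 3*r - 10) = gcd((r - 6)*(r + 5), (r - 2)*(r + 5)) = r + 5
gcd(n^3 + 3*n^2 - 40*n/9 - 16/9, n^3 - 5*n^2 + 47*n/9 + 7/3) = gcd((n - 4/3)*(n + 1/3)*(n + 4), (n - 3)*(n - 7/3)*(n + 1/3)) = n + 1/3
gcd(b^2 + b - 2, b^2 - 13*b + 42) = 1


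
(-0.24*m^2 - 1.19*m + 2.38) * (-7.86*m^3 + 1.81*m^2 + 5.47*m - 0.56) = 1.8864*m^5 + 8.919*m^4 - 22.1735*m^3 - 2.0671*m^2 + 13.685*m - 1.3328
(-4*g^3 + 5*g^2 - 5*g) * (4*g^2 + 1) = -16*g^5 + 20*g^4 - 24*g^3 + 5*g^2 - 5*g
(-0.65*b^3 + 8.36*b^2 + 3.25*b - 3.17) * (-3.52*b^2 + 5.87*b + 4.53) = 2.288*b^5 - 33.2427*b^4 + 34.6887*b^3 + 68.1067*b^2 - 3.8854*b - 14.3601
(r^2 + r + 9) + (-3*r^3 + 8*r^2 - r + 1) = -3*r^3 + 9*r^2 + 10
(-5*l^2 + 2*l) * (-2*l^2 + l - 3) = 10*l^4 - 9*l^3 + 17*l^2 - 6*l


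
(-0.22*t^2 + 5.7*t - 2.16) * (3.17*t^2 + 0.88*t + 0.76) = -0.6974*t^4 + 17.8754*t^3 - 1.9984*t^2 + 2.4312*t - 1.6416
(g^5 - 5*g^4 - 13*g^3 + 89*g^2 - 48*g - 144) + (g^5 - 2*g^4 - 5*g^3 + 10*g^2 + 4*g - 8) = 2*g^5 - 7*g^4 - 18*g^3 + 99*g^2 - 44*g - 152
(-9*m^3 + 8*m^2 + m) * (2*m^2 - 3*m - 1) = -18*m^5 + 43*m^4 - 13*m^3 - 11*m^2 - m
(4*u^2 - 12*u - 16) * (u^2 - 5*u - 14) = 4*u^4 - 32*u^3 - 12*u^2 + 248*u + 224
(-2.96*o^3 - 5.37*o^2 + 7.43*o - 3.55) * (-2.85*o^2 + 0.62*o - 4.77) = 8.436*o^5 + 13.4693*o^4 - 10.3857*o^3 + 40.339*o^2 - 37.6421*o + 16.9335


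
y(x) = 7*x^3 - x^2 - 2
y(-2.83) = -168.67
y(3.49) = 283.38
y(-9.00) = -5186.00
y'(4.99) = 512.92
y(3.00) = 178.00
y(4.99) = 842.86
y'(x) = 21*x^2 - 2*x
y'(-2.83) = 173.85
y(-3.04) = -207.90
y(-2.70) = -147.07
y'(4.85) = 484.27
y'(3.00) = 183.00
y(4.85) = 773.07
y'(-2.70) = 158.49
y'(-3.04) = 200.15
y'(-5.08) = 552.09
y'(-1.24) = 34.77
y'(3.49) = 248.80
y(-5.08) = -945.48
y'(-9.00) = 1719.00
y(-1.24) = -16.88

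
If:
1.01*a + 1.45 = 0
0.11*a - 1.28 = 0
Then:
No Solution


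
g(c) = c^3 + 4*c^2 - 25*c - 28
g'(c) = 3*c^2 + 8*c - 25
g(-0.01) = -27.75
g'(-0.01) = -25.08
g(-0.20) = -22.85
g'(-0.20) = -26.48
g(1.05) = -48.68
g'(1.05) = -13.29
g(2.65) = -47.55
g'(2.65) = 17.27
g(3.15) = -35.80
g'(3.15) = 29.97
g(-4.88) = 73.04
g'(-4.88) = 7.40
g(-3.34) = 62.86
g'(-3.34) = -18.25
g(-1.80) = 24.13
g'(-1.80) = -29.68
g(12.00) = 1976.00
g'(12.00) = 503.00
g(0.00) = -28.00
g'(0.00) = -25.00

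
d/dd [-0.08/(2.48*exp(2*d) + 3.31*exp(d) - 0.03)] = (0.3968*exp(d) + 0.2648)*exp(d)/(2.48*exp(2*d) + 3.31*exp(d) - 0.03)^2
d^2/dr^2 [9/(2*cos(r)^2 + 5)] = 36*(-4*sin(r)^4 - 8*sin(r)^2 + 7)/(cos(2*r) + 6)^3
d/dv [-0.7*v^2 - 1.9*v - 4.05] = -1.4*v - 1.9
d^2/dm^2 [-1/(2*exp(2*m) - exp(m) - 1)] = (2*(4*exp(m) - 1)^2*exp(m) + (8*exp(m) - 1)*(-2*exp(2*m) + exp(m) + 1))*exp(m)/(-2*exp(2*m) + exp(m) + 1)^3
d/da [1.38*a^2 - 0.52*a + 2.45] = 2.76*a - 0.52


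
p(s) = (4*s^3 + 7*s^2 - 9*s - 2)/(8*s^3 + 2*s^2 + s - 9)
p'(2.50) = 0.00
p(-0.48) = -0.35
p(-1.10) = -0.60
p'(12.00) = 0.00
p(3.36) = 0.62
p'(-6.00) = -0.03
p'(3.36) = -0.01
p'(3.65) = -0.01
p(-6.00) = 0.34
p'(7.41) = -0.01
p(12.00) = 0.55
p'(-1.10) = -0.30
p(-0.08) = 0.14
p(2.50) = 0.62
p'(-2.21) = -0.34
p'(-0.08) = 1.12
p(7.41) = 0.58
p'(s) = (-24*s^2 - 4*s - 1)*(4*s^3 + 7*s^2 - 9*s - 2)/(8*s^3 + 2*s^2 + s - 9)^2 + (12*s^2 + 14*s - 9)/(8*s^3 + 2*s^2 + s - 9)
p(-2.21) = -0.10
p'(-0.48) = 1.14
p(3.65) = 0.62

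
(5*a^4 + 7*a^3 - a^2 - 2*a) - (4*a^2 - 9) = 5*a^4 + 7*a^3 - 5*a^2 - 2*a + 9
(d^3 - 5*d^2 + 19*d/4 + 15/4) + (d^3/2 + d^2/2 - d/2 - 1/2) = 3*d^3/2 - 9*d^2/2 + 17*d/4 + 13/4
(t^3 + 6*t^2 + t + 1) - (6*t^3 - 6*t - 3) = -5*t^3 + 6*t^2 + 7*t + 4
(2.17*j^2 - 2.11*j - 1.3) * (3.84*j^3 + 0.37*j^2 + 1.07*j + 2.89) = 8.3328*j^5 - 7.2995*j^4 - 3.4508*j^3 + 3.5326*j^2 - 7.4889*j - 3.757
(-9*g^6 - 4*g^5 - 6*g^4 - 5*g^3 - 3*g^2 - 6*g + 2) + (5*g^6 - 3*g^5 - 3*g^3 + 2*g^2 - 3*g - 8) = -4*g^6 - 7*g^5 - 6*g^4 - 8*g^3 - g^2 - 9*g - 6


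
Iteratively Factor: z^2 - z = (z)*(z - 1)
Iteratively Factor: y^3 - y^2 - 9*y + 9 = (y - 1)*(y^2 - 9) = (y - 3)*(y - 1)*(y + 3)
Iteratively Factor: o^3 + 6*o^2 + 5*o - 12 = (o + 3)*(o^2 + 3*o - 4) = (o + 3)*(o + 4)*(o - 1)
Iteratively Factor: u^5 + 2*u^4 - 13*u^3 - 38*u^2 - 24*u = (u)*(u^4 + 2*u^3 - 13*u^2 - 38*u - 24) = u*(u - 4)*(u^3 + 6*u^2 + 11*u + 6) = u*(u - 4)*(u + 2)*(u^2 + 4*u + 3) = u*(u - 4)*(u + 1)*(u + 2)*(u + 3)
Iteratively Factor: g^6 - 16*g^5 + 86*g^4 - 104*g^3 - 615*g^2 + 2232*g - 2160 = (g - 4)*(g^5 - 12*g^4 + 38*g^3 + 48*g^2 - 423*g + 540) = (g - 4)*(g + 3)*(g^4 - 15*g^3 + 83*g^2 - 201*g + 180) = (g - 4)^2*(g + 3)*(g^3 - 11*g^2 + 39*g - 45) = (g - 4)^2*(g - 3)*(g + 3)*(g^2 - 8*g + 15) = (g - 5)*(g - 4)^2*(g - 3)*(g + 3)*(g - 3)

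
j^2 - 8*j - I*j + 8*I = (j - 8)*(j - I)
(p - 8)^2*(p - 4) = p^3 - 20*p^2 + 128*p - 256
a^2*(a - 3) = a^3 - 3*a^2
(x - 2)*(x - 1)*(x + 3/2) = x^3 - 3*x^2/2 - 5*x/2 + 3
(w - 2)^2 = w^2 - 4*w + 4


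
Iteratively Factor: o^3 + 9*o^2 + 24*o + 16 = (o + 1)*(o^2 + 8*o + 16) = (o + 1)*(o + 4)*(o + 4)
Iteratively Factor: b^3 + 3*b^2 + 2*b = (b + 1)*(b^2 + 2*b) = b*(b + 1)*(b + 2)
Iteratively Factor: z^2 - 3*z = (z - 3)*(z)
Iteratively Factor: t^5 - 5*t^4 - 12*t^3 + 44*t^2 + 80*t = (t - 4)*(t^4 - t^3 - 16*t^2 - 20*t) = (t - 4)*(t + 2)*(t^3 - 3*t^2 - 10*t) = t*(t - 4)*(t + 2)*(t^2 - 3*t - 10) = t*(t - 4)*(t + 2)^2*(t - 5)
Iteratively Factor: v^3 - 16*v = (v - 4)*(v^2 + 4*v) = v*(v - 4)*(v + 4)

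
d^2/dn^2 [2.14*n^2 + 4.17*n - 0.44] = 4.28000000000000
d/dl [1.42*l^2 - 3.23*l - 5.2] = 2.84*l - 3.23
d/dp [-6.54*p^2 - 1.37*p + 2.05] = -13.08*p - 1.37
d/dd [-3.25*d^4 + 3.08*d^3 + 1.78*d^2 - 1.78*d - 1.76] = -13.0*d^3 + 9.24*d^2 + 3.56*d - 1.78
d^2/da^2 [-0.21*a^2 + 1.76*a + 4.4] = -0.420000000000000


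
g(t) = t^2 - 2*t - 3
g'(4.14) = 6.28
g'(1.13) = 0.26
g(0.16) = -3.29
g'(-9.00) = -20.00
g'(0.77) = -0.46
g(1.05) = -4.00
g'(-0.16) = -2.32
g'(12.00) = 22.00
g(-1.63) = 2.92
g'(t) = 2*t - 2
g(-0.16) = -2.65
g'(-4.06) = -10.12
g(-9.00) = 96.00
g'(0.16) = -1.68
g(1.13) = -3.98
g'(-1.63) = -5.26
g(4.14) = 5.86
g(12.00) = 117.00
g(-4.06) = 21.60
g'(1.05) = 0.10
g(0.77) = -3.95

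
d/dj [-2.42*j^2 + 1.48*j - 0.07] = 1.48 - 4.84*j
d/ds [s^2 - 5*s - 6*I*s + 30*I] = 2*s - 5 - 6*I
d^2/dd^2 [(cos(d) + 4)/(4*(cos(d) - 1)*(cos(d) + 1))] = -(23*cos(d) + 32*cos(2*d) + cos(3*d) + 64)/(4*(cos(2*d) - 1)^2)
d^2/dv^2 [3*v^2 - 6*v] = 6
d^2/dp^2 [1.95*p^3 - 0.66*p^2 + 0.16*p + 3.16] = 11.7*p - 1.32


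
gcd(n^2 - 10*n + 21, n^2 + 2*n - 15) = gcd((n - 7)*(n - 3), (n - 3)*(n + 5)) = n - 3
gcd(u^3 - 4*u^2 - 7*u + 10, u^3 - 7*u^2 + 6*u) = u - 1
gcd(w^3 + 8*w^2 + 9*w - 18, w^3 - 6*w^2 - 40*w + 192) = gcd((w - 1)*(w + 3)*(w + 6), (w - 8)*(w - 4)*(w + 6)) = w + 6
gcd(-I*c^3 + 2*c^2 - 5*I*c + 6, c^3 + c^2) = 1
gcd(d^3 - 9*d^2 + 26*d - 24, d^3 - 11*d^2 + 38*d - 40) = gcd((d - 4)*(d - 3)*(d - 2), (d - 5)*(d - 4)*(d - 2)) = d^2 - 6*d + 8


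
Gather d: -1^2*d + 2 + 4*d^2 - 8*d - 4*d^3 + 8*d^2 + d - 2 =-4*d^3 + 12*d^2 - 8*d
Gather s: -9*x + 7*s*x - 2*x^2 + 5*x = 7*s*x - 2*x^2 - 4*x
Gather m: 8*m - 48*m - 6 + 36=30 - 40*m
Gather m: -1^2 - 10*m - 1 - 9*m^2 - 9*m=-9*m^2 - 19*m - 2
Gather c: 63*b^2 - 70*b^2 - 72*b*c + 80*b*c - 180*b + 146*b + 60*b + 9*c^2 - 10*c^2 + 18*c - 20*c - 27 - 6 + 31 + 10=-7*b^2 + 26*b - c^2 + c*(8*b - 2) + 8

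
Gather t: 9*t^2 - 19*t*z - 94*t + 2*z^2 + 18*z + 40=9*t^2 + t*(-19*z - 94) + 2*z^2 + 18*z + 40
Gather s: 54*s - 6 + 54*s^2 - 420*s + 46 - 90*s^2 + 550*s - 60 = -36*s^2 + 184*s - 20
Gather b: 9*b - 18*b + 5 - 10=-9*b - 5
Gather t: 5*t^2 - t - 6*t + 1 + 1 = 5*t^2 - 7*t + 2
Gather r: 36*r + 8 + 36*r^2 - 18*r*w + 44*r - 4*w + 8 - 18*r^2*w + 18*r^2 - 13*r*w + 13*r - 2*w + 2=r^2*(54 - 18*w) + r*(93 - 31*w) - 6*w + 18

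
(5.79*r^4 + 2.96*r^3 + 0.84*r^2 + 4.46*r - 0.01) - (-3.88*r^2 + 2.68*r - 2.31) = 5.79*r^4 + 2.96*r^3 + 4.72*r^2 + 1.78*r + 2.3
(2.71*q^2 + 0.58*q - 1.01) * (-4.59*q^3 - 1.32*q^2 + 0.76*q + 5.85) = -12.4389*q^5 - 6.2394*q^4 + 5.9299*q^3 + 17.6275*q^2 + 2.6254*q - 5.9085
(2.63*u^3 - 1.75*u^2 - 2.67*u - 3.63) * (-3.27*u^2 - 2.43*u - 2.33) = -8.6001*u^5 - 0.6684*u^4 + 6.8555*u^3 + 22.4357*u^2 + 15.042*u + 8.4579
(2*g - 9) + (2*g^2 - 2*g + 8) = 2*g^2 - 1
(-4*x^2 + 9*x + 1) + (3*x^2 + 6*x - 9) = -x^2 + 15*x - 8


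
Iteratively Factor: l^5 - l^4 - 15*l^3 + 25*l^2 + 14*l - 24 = (l + 4)*(l^4 - 5*l^3 + 5*l^2 + 5*l - 6) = (l - 3)*(l + 4)*(l^3 - 2*l^2 - l + 2) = (l - 3)*(l - 2)*(l + 4)*(l^2 - 1) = (l - 3)*(l - 2)*(l - 1)*(l + 4)*(l + 1)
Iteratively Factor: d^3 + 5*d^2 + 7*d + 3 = (d + 1)*(d^2 + 4*d + 3) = (d + 1)^2*(d + 3)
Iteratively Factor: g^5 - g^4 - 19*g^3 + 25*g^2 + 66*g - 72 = (g - 3)*(g^4 + 2*g^3 - 13*g^2 - 14*g + 24) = (g - 3)*(g - 1)*(g^3 + 3*g^2 - 10*g - 24) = (g - 3)*(g - 1)*(g + 2)*(g^2 + g - 12) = (g - 3)*(g - 1)*(g + 2)*(g + 4)*(g - 3)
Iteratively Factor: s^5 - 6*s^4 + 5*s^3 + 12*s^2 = (s)*(s^4 - 6*s^3 + 5*s^2 + 12*s) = s*(s + 1)*(s^3 - 7*s^2 + 12*s) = s^2*(s + 1)*(s^2 - 7*s + 12) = s^2*(s - 3)*(s + 1)*(s - 4)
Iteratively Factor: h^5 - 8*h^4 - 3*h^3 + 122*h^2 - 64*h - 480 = (h + 2)*(h^4 - 10*h^3 + 17*h^2 + 88*h - 240) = (h + 2)*(h + 3)*(h^3 - 13*h^2 + 56*h - 80) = (h - 5)*(h + 2)*(h + 3)*(h^2 - 8*h + 16) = (h - 5)*(h - 4)*(h + 2)*(h + 3)*(h - 4)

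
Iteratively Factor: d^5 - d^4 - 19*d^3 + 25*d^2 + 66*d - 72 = (d - 1)*(d^4 - 19*d^2 + 6*d + 72) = (d - 1)*(d + 2)*(d^3 - 2*d^2 - 15*d + 36) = (d - 1)*(d + 2)*(d + 4)*(d^2 - 6*d + 9) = (d - 3)*(d - 1)*(d + 2)*(d + 4)*(d - 3)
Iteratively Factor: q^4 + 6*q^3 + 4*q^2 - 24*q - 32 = (q - 2)*(q^3 + 8*q^2 + 20*q + 16) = (q - 2)*(q + 2)*(q^2 + 6*q + 8) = (q - 2)*(q + 2)*(q + 4)*(q + 2)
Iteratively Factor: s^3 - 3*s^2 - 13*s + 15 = (s - 5)*(s^2 + 2*s - 3) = (s - 5)*(s - 1)*(s + 3)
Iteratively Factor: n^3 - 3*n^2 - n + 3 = (n - 3)*(n^2 - 1) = (n - 3)*(n + 1)*(n - 1)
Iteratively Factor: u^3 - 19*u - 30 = (u + 2)*(u^2 - 2*u - 15) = (u - 5)*(u + 2)*(u + 3)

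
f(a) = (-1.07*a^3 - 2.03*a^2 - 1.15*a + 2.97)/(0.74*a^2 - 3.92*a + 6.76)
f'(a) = (3.92 - 1.48*a)*(-1.07*a^3 - 2.03*a^2 - 1.15*a + 2.97)/(0.74*a^2 - 3.92*a + 6.76)^2 + (-3.21*a^2 - 4.06*a - 1.15)/(0.74*a^2 - 3.92*a + 6.76) = (-0.7918*a^4 + 8.3888*a^3 - 12.891*a^2 - 31.8412*a + 3.8684)/(0.5476*a^4 - 5.8016*a^3 + 25.3712*a^2 - 52.9984*a + 45.6976)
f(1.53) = -2.96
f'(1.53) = -7.92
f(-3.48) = 0.94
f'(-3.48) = -0.59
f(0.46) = 0.37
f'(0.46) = -0.49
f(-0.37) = 0.38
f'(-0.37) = 0.19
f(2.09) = -10.04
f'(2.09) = -17.76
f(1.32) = -1.58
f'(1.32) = -5.29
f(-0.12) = 0.43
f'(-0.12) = 0.14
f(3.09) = -30.09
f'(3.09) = -14.42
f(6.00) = -31.19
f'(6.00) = 1.38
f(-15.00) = 13.68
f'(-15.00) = -1.32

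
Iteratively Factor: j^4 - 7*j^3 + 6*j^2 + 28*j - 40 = (j - 5)*(j^3 - 2*j^2 - 4*j + 8) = (j - 5)*(j - 2)*(j^2 - 4) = (j - 5)*(j - 2)*(j + 2)*(j - 2)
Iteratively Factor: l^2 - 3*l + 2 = (l - 1)*(l - 2)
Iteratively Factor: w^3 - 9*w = (w)*(w^2 - 9) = w*(w - 3)*(w + 3)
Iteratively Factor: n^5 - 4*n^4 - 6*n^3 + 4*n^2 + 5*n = (n)*(n^4 - 4*n^3 - 6*n^2 + 4*n + 5) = n*(n - 1)*(n^3 - 3*n^2 - 9*n - 5) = n*(n - 5)*(n - 1)*(n^2 + 2*n + 1) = n*(n - 5)*(n - 1)*(n + 1)*(n + 1)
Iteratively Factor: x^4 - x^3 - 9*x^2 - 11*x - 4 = (x + 1)*(x^3 - 2*x^2 - 7*x - 4) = (x + 1)^2*(x^2 - 3*x - 4) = (x - 4)*(x + 1)^2*(x + 1)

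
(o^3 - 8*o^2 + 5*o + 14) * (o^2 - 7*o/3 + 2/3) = o^5 - 31*o^4/3 + 73*o^3/3 - 3*o^2 - 88*o/3 + 28/3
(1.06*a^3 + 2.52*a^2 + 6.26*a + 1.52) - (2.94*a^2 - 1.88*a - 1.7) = 1.06*a^3 - 0.42*a^2 + 8.14*a + 3.22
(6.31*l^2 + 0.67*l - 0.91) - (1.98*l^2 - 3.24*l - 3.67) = 4.33*l^2 + 3.91*l + 2.76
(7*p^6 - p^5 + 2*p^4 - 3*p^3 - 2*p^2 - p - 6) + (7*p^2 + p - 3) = 7*p^6 - p^5 + 2*p^4 - 3*p^3 + 5*p^2 - 9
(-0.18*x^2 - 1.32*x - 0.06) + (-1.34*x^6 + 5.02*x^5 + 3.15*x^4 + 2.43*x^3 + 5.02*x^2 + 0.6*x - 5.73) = -1.34*x^6 + 5.02*x^5 + 3.15*x^4 + 2.43*x^3 + 4.84*x^2 - 0.72*x - 5.79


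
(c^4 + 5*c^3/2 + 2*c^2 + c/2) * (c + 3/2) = c^5 + 4*c^4 + 23*c^3/4 + 7*c^2/2 + 3*c/4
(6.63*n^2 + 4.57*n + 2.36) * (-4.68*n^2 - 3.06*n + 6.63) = -31.0284*n^4 - 41.6754*n^3 + 18.9279*n^2 + 23.0775*n + 15.6468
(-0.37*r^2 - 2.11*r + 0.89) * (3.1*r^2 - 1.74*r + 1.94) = -1.147*r^4 - 5.8972*r^3 + 5.7126*r^2 - 5.642*r + 1.7266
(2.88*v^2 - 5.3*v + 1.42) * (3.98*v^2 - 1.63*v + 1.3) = 11.4624*v^4 - 25.7884*v^3 + 18.0346*v^2 - 9.2046*v + 1.846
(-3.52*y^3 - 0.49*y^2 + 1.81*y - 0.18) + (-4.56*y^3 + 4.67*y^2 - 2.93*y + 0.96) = -8.08*y^3 + 4.18*y^2 - 1.12*y + 0.78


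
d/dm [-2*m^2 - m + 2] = -4*m - 1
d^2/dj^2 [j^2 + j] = 2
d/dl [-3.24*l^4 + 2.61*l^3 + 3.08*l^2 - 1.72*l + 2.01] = -12.96*l^3 + 7.83*l^2 + 6.16*l - 1.72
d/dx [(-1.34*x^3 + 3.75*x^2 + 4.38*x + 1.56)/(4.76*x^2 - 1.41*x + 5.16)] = (-6.3784*x^4 + 3.7788*x^3 - 46.8795*x^2 + 23.8488*x + 24.8004)/(22.6576*x^4 - 13.4232*x^3 + 51.1113*x^2 - 14.5512*x + 26.6256)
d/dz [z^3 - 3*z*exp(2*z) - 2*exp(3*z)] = 3*z^2 - 6*z*exp(2*z) - 6*exp(3*z) - 3*exp(2*z)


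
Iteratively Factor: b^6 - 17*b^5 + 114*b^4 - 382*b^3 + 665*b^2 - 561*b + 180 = (b - 1)*(b^5 - 16*b^4 + 98*b^3 - 284*b^2 + 381*b - 180) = (b - 5)*(b - 1)*(b^4 - 11*b^3 + 43*b^2 - 69*b + 36) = (b - 5)*(b - 1)^2*(b^3 - 10*b^2 + 33*b - 36) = (b - 5)*(b - 3)*(b - 1)^2*(b^2 - 7*b + 12) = (b - 5)*(b - 4)*(b - 3)*(b - 1)^2*(b - 3)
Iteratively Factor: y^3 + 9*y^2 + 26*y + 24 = (y + 3)*(y^2 + 6*y + 8) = (y + 3)*(y + 4)*(y + 2)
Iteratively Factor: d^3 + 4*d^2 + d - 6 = (d + 2)*(d^2 + 2*d - 3) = (d + 2)*(d + 3)*(d - 1)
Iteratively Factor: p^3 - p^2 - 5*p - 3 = (p + 1)*(p^2 - 2*p - 3) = (p - 3)*(p + 1)*(p + 1)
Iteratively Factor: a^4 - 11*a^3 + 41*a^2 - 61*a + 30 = (a - 5)*(a^3 - 6*a^2 + 11*a - 6) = (a - 5)*(a - 2)*(a^2 - 4*a + 3) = (a - 5)*(a - 2)*(a - 1)*(a - 3)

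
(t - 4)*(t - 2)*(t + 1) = t^3 - 5*t^2 + 2*t + 8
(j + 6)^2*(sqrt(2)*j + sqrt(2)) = sqrt(2)*j^3 + 13*sqrt(2)*j^2 + 48*sqrt(2)*j + 36*sqrt(2)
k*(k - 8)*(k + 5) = k^3 - 3*k^2 - 40*k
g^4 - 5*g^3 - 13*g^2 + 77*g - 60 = (g - 5)*(g - 3)*(g - 1)*(g + 4)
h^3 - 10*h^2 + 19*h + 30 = (h - 6)*(h - 5)*(h + 1)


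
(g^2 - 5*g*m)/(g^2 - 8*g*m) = (g - 5*m)/(g - 8*m)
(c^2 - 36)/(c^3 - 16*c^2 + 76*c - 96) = (c + 6)/(c^2 - 10*c + 16)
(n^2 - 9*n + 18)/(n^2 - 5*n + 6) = (n - 6)/(n - 2)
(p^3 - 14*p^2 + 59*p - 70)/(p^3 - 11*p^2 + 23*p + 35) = (p - 2)/(p + 1)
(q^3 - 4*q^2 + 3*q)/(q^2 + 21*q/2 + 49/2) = 2*q*(q^2 - 4*q + 3)/(2*q^2 + 21*q + 49)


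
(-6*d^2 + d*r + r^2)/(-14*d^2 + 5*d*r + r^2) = (3*d + r)/(7*d + r)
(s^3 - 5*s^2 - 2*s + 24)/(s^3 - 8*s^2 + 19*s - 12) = (s + 2)/(s - 1)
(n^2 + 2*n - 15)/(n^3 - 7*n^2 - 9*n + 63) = (n + 5)/(n^2 - 4*n - 21)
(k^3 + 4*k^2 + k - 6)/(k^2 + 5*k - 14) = (k^3 + 4*k^2 + k - 6)/(k^2 + 5*k - 14)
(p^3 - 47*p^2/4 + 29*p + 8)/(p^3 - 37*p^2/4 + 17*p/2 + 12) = (4*p^2 - 15*p - 4)/(4*p^2 - 5*p - 6)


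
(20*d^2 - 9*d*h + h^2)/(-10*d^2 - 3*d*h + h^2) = (-4*d + h)/(2*d + h)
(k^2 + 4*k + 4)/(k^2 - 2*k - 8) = (k + 2)/(k - 4)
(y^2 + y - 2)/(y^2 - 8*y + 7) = (y + 2)/(y - 7)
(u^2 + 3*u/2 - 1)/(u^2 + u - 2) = (u - 1/2)/(u - 1)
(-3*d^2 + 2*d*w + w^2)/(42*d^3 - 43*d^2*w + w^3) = (3*d + w)/(-42*d^2 + d*w + w^2)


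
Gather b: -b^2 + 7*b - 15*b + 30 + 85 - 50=-b^2 - 8*b + 65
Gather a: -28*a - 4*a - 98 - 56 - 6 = -32*a - 160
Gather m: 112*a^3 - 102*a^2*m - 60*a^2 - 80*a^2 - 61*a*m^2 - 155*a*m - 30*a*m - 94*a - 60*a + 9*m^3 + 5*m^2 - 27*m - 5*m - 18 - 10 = 112*a^3 - 140*a^2 - 154*a + 9*m^3 + m^2*(5 - 61*a) + m*(-102*a^2 - 185*a - 32) - 28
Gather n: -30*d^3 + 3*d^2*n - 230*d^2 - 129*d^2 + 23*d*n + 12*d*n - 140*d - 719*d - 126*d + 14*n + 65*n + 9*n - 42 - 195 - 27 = -30*d^3 - 359*d^2 - 985*d + n*(3*d^2 + 35*d + 88) - 264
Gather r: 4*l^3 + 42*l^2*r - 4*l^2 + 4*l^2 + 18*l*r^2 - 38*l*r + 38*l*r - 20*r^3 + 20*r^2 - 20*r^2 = 4*l^3 + 42*l^2*r + 18*l*r^2 - 20*r^3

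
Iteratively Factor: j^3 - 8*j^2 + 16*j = (j - 4)*(j^2 - 4*j) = j*(j - 4)*(j - 4)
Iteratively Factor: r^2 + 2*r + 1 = (r + 1)*(r + 1)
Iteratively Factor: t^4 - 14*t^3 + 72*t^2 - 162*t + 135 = (t - 3)*(t^3 - 11*t^2 + 39*t - 45) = (t - 3)^2*(t^2 - 8*t + 15) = (t - 5)*(t - 3)^2*(t - 3)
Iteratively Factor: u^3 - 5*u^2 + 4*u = (u - 1)*(u^2 - 4*u) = u*(u - 1)*(u - 4)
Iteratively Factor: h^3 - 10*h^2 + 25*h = (h - 5)*(h^2 - 5*h) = (h - 5)^2*(h)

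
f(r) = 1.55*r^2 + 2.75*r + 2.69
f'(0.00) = 2.75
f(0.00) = 2.69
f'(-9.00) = -25.15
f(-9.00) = 103.49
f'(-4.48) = -11.14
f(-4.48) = 21.48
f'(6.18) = 21.91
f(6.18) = 78.88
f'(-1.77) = -2.74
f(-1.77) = 2.68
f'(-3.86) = -9.22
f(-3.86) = 15.17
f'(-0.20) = 2.13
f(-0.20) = 2.20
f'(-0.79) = 0.30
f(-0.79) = 1.48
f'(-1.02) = -0.41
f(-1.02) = 1.50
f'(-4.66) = -11.70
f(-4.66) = 23.53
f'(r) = 3.1*r + 2.75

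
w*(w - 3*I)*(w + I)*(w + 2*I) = w^4 + 7*w^2 + 6*I*w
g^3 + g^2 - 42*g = g*(g - 6)*(g + 7)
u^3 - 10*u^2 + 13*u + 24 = (u - 8)*(u - 3)*(u + 1)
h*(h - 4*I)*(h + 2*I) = h^3 - 2*I*h^2 + 8*h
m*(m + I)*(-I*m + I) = -I*m^3 + m^2 + I*m^2 - m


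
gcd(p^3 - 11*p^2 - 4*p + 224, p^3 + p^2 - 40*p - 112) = p^2 - 3*p - 28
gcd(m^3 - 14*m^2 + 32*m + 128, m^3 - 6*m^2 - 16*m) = m^2 - 6*m - 16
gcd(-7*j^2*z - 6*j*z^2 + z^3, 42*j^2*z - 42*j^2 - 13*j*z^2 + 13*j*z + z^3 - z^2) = -7*j + z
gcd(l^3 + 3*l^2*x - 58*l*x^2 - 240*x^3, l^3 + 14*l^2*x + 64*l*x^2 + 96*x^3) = l + 6*x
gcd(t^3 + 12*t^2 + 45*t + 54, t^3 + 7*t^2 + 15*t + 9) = t^2 + 6*t + 9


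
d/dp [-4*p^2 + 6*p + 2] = 6 - 8*p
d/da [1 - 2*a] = -2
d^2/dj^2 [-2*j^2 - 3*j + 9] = -4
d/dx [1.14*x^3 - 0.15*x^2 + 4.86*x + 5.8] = 3.42*x^2 - 0.3*x + 4.86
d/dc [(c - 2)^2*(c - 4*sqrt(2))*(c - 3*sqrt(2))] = 4*c^3 - 21*sqrt(2)*c^2 - 12*c^2 + 56*c + 56*sqrt(2)*c - 96 - 28*sqrt(2)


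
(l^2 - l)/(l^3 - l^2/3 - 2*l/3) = 3/(3*l + 2)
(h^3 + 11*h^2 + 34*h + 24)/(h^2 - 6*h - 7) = (h^2 + 10*h + 24)/(h - 7)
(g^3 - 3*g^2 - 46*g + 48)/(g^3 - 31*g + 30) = (g - 8)/(g - 5)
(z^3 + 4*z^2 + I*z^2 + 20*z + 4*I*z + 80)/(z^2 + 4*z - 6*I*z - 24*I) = (z^2 + I*z + 20)/(z - 6*I)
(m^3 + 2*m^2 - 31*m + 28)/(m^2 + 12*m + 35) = (m^2 - 5*m + 4)/(m + 5)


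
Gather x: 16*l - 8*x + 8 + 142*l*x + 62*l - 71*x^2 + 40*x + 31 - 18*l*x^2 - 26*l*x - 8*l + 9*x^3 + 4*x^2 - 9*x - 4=70*l + 9*x^3 + x^2*(-18*l - 67) + x*(116*l + 23) + 35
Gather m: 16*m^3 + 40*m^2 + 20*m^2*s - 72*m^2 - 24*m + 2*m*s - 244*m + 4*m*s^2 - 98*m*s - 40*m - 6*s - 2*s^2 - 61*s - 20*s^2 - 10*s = 16*m^3 + m^2*(20*s - 32) + m*(4*s^2 - 96*s - 308) - 22*s^2 - 77*s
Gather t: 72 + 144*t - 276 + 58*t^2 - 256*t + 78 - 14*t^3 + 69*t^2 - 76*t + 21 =-14*t^3 + 127*t^2 - 188*t - 105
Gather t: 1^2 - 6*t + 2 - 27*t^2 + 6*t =3 - 27*t^2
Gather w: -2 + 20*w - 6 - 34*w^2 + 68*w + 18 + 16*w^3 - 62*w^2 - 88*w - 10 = 16*w^3 - 96*w^2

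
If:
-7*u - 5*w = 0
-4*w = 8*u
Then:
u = 0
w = 0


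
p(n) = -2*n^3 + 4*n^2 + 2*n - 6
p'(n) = -6*n^2 + 8*n + 2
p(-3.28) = 101.05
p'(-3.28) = -88.79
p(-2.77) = 61.66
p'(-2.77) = -66.20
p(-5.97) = 550.18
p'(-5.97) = -259.61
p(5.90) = -265.72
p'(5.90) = -159.66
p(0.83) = -2.73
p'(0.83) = 4.51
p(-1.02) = -1.76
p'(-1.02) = -12.40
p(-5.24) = 381.11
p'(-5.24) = -204.67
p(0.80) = -2.86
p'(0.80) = 4.56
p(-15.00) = 7614.00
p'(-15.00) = -1468.00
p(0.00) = -6.00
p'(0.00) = 2.00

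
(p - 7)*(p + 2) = p^2 - 5*p - 14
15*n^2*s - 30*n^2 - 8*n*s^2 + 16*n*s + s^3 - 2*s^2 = (-5*n + s)*(-3*n + s)*(s - 2)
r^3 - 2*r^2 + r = r*(r - 1)^2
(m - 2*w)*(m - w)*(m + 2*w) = m^3 - m^2*w - 4*m*w^2 + 4*w^3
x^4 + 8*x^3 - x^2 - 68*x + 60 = (x - 2)*(x - 1)*(x + 5)*(x + 6)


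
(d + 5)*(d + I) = d^2 + 5*d + I*d + 5*I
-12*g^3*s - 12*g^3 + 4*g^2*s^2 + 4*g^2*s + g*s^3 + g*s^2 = (-2*g + s)*(6*g + s)*(g*s + g)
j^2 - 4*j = j*(j - 4)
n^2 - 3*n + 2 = (n - 2)*(n - 1)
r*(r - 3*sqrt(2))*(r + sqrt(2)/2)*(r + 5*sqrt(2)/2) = r^4 - 31*r^2/2 - 15*sqrt(2)*r/2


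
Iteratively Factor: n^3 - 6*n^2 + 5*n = (n - 1)*(n^2 - 5*n) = (n - 5)*(n - 1)*(n)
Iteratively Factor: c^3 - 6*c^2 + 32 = (c - 4)*(c^2 - 2*c - 8) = (c - 4)^2*(c + 2)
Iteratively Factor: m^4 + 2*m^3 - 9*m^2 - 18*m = (m + 3)*(m^3 - m^2 - 6*m) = (m - 3)*(m + 3)*(m^2 + 2*m) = m*(m - 3)*(m + 3)*(m + 2)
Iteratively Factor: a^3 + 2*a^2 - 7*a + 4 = (a - 1)*(a^2 + 3*a - 4) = (a - 1)*(a + 4)*(a - 1)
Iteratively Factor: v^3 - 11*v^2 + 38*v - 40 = (v - 2)*(v^2 - 9*v + 20) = (v - 4)*(v - 2)*(v - 5)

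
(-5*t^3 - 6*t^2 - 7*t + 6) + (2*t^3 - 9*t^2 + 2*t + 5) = -3*t^3 - 15*t^2 - 5*t + 11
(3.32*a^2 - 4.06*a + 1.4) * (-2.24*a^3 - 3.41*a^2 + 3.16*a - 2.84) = -7.4368*a^5 - 2.2268*a^4 + 21.1998*a^3 - 27.0324*a^2 + 15.9544*a - 3.976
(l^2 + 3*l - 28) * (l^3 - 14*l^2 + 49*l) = l^5 - 11*l^4 - 21*l^3 + 539*l^2 - 1372*l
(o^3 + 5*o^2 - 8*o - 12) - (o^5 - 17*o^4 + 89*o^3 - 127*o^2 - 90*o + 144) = -o^5 + 17*o^4 - 88*o^3 + 132*o^2 + 82*o - 156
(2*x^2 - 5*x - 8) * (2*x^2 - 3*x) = 4*x^4 - 16*x^3 - x^2 + 24*x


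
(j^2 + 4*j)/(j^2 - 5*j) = (j + 4)/(j - 5)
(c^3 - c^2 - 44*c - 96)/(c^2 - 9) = (c^2 - 4*c - 32)/(c - 3)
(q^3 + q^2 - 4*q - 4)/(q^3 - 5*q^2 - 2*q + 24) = (q^2 - q - 2)/(q^2 - 7*q + 12)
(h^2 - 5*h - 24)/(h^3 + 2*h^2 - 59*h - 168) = 1/(h + 7)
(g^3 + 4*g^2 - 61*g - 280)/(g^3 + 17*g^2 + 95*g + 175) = (g - 8)/(g + 5)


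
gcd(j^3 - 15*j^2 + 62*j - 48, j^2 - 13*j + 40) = j - 8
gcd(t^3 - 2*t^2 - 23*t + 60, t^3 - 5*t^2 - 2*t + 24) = t^2 - 7*t + 12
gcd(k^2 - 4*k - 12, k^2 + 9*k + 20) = 1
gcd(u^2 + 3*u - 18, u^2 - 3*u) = u - 3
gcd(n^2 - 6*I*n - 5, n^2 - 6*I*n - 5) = n^2 - 6*I*n - 5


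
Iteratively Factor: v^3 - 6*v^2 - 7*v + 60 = (v - 4)*(v^2 - 2*v - 15) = (v - 5)*(v - 4)*(v + 3)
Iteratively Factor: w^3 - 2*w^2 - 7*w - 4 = (w + 1)*(w^2 - 3*w - 4) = (w - 4)*(w + 1)*(w + 1)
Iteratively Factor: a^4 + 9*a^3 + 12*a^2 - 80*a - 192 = (a + 4)*(a^3 + 5*a^2 - 8*a - 48) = (a + 4)^2*(a^2 + a - 12) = (a + 4)^3*(a - 3)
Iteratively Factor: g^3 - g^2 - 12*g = (g - 4)*(g^2 + 3*g) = g*(g - 4)*(g + 3)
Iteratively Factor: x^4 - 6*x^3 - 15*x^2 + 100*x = (x + 4)*(x^3 - 10*x^2 + 25*x) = (x - 5)*(x + 4)*(x^2 - 5*x) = (x - 5)^2*(x + 4)*(x)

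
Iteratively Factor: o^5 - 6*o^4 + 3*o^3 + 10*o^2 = (o)*(o^4 - 6*o^3 + 3*o^2 + 10*o) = o*(o + 1)*(o^3 - 7*o^2 + 10*o) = o*(o - 5)*(o + 1)*(o^2 - 2*o) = o^2*(o - 5)*(o + 1)*(o - 2)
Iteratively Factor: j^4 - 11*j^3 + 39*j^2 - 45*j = (j - 3)*(j^3 - 8*j^2 + 15*j) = j*(j - 3)*(j^2 - 8*j + 15) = j*(j - 5)*(j - 3)*(j - 3)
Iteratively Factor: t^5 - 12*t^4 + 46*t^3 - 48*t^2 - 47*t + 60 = (t - 4)*(t^4 - 8*t^3 + 14*t^2 + 8*t - 15) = (t - 4)*(t + 1)*(t^3 - 9*t^2 + 23*t - 15) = (t - 5)*(t - 4)*(t + 1)*(t^2 - 4*t + 3) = (t - 5)*(t - 4)*(t - 3)*(t + 1)*(t - 1)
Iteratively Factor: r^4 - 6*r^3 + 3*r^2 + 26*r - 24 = (r - 4)*(r^3 - 2*r^2 - 5*r + 6) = (r - 4)*(r - 3)*(r^2 + r - 2) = (r - 4)*(r - 3)*(r - 1)*(r + 2)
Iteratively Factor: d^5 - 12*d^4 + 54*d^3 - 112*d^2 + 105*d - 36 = (d - 4)*(d^4 - 8*d^3 + 22*d^2 - 24*d + 9) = (d - 4)*(d - 3)*(d^3 - 5*d^2 + 7*d - 3) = (d - 4)*(d - 3)*(d - 1)*(d^2 - 4*d + 3) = (d - 4)*(d - 3)*(d - 1)^2*(d - 3)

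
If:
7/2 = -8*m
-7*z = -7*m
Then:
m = -7/16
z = -7/16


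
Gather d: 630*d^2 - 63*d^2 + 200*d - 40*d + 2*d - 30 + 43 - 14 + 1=567*d^2 + 162*d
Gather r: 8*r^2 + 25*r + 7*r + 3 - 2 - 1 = 8*r^2 + 32*r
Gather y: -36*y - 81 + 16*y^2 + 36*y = 16*y^2 - 81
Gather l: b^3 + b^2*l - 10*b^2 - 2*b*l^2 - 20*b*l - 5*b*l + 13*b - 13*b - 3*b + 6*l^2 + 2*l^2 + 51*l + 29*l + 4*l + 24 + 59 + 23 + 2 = b^3 - 10*b^2 - 3*b + l^2*(8 - 2*b) + l*(b^2 - 25*b + 84) + 108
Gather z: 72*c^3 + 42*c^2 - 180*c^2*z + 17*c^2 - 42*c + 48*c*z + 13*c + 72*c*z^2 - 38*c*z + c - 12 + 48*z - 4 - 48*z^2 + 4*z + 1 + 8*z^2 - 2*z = 72*c^3 + 59*c^2 - 28*c + z^2*(72*c - 40) + z*(-180*c^2 + 10*c + 50) - 15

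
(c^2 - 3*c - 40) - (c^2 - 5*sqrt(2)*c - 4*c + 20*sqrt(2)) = c + 5*sqrt(2)*c - 40 - 20*sqrt(2)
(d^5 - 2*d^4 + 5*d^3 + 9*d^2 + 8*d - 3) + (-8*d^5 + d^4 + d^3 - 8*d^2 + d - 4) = -7*d^5 - d^4 + 6*d^3 + d^2 + 9*d - 7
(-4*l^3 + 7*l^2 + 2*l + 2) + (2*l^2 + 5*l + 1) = -4*l^3 + 9*l^2 + 7*l + 3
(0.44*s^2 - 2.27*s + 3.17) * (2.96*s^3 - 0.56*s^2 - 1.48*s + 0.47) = 1.3024*s^5 - 6.9656*s^4 + 10.0032*s^3 + 1.7912*s^2 - 5.7585*s + 1.4899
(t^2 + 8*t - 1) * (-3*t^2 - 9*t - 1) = -3*t^4 - 33*t^3 - 70*t^2 + t + 1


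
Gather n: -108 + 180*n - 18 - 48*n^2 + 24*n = -48*n^2 + 204*n - 126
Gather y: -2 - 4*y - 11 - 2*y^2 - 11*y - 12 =-2*y^2 - 15*y - 25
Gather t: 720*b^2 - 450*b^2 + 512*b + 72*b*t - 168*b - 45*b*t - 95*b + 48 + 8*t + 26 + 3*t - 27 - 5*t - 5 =270*b^2 + 249*b + t*(27*b + 6) + 42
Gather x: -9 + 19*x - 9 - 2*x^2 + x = -2*x^2 + 20*x - 18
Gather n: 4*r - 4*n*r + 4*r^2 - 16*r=-4*n*r + 4*r^2 - 12*r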